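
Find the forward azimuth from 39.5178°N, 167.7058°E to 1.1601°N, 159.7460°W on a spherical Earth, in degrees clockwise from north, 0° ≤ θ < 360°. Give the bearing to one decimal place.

Δλ = -159.7460 − 167.7058 = -327.4518°; wrapped into (−180°, 180°]: 32.5482°.
θ = atan2( sin Δλ · cos φ₂ , cos φ₁ · sin φ₂ − sin φ₁ · cos φ₂ · cos Δλ )
  = atan2(0.53790, -0.52065) = 134.066° → normalised to [0°, 360°): 134.066°.

134.1°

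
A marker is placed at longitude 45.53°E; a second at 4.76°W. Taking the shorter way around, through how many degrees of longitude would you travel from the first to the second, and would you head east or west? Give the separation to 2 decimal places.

Raw difference: -4.76 − 45.53 = -50.29°.
Normalise into (−180°, 180°]: -50.29° stays -50.29°.
Negative ⇒ the second point lies to the west; separation 50.29°.

50.29° west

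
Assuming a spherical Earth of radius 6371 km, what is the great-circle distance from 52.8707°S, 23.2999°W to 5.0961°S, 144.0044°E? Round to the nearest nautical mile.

Δλ = 144.0044 − -23.2999 = 167.3043°.
Δφ = -5.0961 − -52.8707 = 47.7746°.
a = sin²(Δφ/2) + cos φ₁ · cos φ₂ · sin²(Δλ/2) = 0.757856.
c = 2·atan2(√a, √(1−a)) = 2.11263 rad → d = 6371·c ≈ 13459.59 km ≈ 7267.60 nmi.

7268 nmi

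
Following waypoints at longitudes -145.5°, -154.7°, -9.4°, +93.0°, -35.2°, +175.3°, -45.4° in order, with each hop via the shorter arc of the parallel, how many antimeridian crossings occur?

Leg 1: -145.5° → -154.7°, shortest Δλ = -9.2° (west) — does not cross 180°.
Leg 2: -154.7° → -9.4°, shortest Δλ = 145.3° (east) — does not cross 180°.
Leg 3: -9.4° → +93.0°, shortest Δλ = 102.4° (east) — does not cross 180°.
Leg 4: +93.0° → -35.2°, shortest Δλ = -128.2° (west) — does not cross 180°.
Leg 5: -35.2° → +175.3°, shortest Δλ = -149.5° (west) — crosses 180°.
Leg 6: +175.3° → -45.4°, shortest Δλ = 139.3° (east) — crosses 180°.
Total crossings: 2.

2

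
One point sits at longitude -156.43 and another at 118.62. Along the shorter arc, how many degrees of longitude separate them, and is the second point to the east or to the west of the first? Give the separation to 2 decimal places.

84.95° west

Raw difference: 118.62 − -156.43 = 275.05°.
Normalise into (−180°, 180°]: 275.05° − 360° = -84.95°.
Negative ⇒ the second point lies to the west; separation 84.95°.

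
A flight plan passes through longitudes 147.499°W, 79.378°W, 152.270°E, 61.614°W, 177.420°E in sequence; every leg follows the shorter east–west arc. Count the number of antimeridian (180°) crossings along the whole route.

Leg 1: -147.499° → -79.378°, shortest Δλ = 68.121° (east) — does not cross 180°.
Leg 2: -79.378° → +152.270°, shortest Δλ = -128.352° (west) — crosses 180°.
Leg 3: +152.270° → -61.614°, shortest Δλ = 146.116° (east) — crosses 180°.
Leg 4: -61.614° → +177.420°, shortest Δλ = -120.966° (west) — crosses 180°.
Total crossings: 3.

3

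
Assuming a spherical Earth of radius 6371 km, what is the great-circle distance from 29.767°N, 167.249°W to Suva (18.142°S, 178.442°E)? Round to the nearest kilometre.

5544 km

Δλ = 178.442 − -167.249 = 345.691°; wrapped into (−180°, 180°]: -14.309°.
Δφ = -18.142 − 29.767 = -47.909°.
a = sin²(Δφ/2) + cos φ₁ · cos φ₂ · sin²(Δλ/2) = 0.177640.
c = 2·atan2(√a, √(1−a)) = 0.87014 rad → d = 6371·c ≈ 5543.67 km.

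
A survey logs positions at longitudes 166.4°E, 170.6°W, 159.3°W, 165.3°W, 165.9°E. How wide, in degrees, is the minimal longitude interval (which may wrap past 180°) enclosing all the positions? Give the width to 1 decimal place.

Sort the longitudes: -170.6°, -165.3°, -159.3°, +165.9°, +166.4°.
Eastward gaps between consecutive values (wrapping around): 5.3°, 6.0°, 325.2°, 0.5°, 23.0°.
Largest gap = 325.2° ⇒ minimal covering band is its complement: 360° − 325.2° = 34.8°.
Band runs from +165.9° eastward to -159.3°, crossing the antimeridian.

34.8°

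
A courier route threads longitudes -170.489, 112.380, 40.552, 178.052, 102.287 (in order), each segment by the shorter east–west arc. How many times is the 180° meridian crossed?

1

Leg 1: -170.489° → +112.380°, shortest Δλ = -77.131° (west) — crosses 180°.
Leg 2: +112.380° → +40.552°, shortest Δλ = -71.828° (west) — does not cross 180°.
Leg 3: +40.552° → +178.052°, shortest Δλ = 137.5° (east) — does not cross 180°.
Leg 4: +178.052° → +102.287°, shortest Δλ = -75.765° (west) — does not cross 180°.
Total crossings: 1.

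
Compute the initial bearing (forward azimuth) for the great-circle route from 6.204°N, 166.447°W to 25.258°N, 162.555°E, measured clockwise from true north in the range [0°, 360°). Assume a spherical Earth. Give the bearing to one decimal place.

306.2°

Δλ = 162.555 − -166.447 = 329.002°; wrapped into (−180°, 180°]: -30.998°.
θ = atan2( sin Δλ · cos φ₂ , cos φ₁ · sin φ₂ − sin φ₁ · cos φ₂ · cos Δλ )
  = atan2(-0.46577, 0.34042) = -53.838° → normalised to [0°, 360°): 306.162°.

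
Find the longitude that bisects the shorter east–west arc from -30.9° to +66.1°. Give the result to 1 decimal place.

+17.6°

Signed shortest Δλ from -30.9° to +66.1° is +97.0°.
Midpoint longitude = -30.9° + (+97.0°)/2 = -30.9° + 48.5° = +17.6°.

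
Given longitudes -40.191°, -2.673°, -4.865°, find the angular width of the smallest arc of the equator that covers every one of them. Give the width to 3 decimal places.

37.518°

Sort the longitudes: -40.191°, -4.865°, -2.673°.
Eastward gaps between consecutive values (wrapping around): 35.326°, 2.192°, 322.482°.
Largest gap = 322.482° ⇒ minimal covering band is its complement: 360° − 322.482° = 37.518°.
Band runs from -40.191° eastward to -2.673°.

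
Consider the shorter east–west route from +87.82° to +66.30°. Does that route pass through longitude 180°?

No

Signed shortest Δλ = ((66.30 − 87.82 + 180) mod 360) − 180 = -21.52°.
Going west by 21.52° from +87.82° reaches +66.30° without touching 180°.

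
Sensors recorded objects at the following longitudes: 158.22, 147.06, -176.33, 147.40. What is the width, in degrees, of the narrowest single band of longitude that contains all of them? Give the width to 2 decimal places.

Sort the longitudes: -176.33°, +147.06°, +147.40°, +158.22°.
Eastward gaps between consecutive values (wrapping around): 323.39°, 0.34°, 10.82°, 25.45°.
Largest gap = 323.39° ⇒ minimal covering band is its complement: 360° − 323.39° = 36.61°.
Band runs from +147.06° eastward to -176.33°, crossing the antimeridian.

36.61°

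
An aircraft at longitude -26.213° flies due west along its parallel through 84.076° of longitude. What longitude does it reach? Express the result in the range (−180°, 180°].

-110.289°

Start at -26.213°; shift −84.076° → -110.289°.
-110.289° already lies in (−180°, 180°].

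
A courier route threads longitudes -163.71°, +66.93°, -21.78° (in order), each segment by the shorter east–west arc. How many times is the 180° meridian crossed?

1

Leg 1: -163.71° → +66.93°, shortest Δλ = -129.36° (west) — crosses 180°.
Leg 2: +66.93° → -21.78°, shortest Δλ = -88.71° (west) — does not cross 180°.
Total crossings: 1.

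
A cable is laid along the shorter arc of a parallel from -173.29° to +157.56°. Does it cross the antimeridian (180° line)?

Yes

Naïve |157.56 − -173.29| = 330.85° > 180°, so the shorter arc goes the other way round — across 180°.
Signed shortest Δλ = ((157.56 − -173.29 + 180) mod 360) − 180 = -29.15°.
Going west by 29.15° from -173.29° passes through 180° before reaching +157.56°.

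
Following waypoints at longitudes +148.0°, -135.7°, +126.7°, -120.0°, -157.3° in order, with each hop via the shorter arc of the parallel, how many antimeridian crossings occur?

Leg 1: +148.0° → -135.7°, shortest Δλ = 76.3° (east) — crosses 180°.
Leg 2: -135.7° → +126.7°, shortest Δλ = -97.6° (west) — crosses 180°.
Leg 3: +126.7° → -120.0°, shortest Δλ = 113.3° (east) — crosses 180°.
Leg 4: -120.0° → -157.3°, shortest Δλ = -37.3° (west) — does not cross 180°.
Total crossings: 3.

3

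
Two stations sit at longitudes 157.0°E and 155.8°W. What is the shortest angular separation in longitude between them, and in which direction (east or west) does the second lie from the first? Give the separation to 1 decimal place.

47.2° east

Raw difference: -155.8 − 157.0 = -312.8°.
Normalise into (−180°, 180°]: -312.8° + 360° = 47.2°.
Positive ⇒ the second point lies to the east; separation 47.2°.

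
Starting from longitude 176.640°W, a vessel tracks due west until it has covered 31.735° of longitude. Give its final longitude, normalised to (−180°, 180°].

Start at -176.640°; shift −31.735° → -208.375°.
-208.375° lies outside (−180°, 180°]; add 360° → +151.625°.

151.625°E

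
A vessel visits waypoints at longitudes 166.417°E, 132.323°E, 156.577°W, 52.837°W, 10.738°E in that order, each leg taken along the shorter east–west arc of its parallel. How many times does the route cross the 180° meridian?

Leg 1: +166.417° → +132.323°, shortest Δλ = -34.094° (west) — does not cross 180°.
Leg 2: +132.323° → -156.577°, shortest Δλ = 71.1° (east) — crosses 180°.
Leg 3: -156.577° → -52.837°, shortest Δλ = 103.74° (east) — does not cross 180°.
Leg 4: -52.837° → +10.738°, shortest Δλ = 63.575° (east) — does not cross 180°.
Total crossings: 1.

1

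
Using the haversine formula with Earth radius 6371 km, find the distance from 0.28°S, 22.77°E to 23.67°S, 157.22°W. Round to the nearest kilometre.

17352 km

Δλ = -157.22 − 22.77 = -179.99°.
Δφ = -23.67 − -0.28 = -23.39°.
a = sin²(Δφ/2) + cos φ₁ · cos φ₂ · sin²(Δλ/2) = 0.956950.
c = 2·atan2(√a, √(1−a)) = 2.72359 rad → d = 6371·c ≈ 17351.97 km.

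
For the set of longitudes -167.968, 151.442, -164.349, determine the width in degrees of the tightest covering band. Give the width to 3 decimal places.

Sort the longitudes: -167.968°, -164.349°, +151.442°.
Eastward gaps between consecutive values (wrapping around): 3.619°, 315.791°, 40.590°.
Largest gap = 315.791° ⇒ minimal covering band is its complement: 360° − 315.791° = 44.209°.
Band runs from +151.442° eastward to -164.349°, crossing the antimeridian.

44.209°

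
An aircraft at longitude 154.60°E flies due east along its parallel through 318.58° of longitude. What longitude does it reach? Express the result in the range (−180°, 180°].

113.18°E

Start at +154.60°; shift +318.58° → +473.18°.
+473.18° lies outside (−180°, 180°]; subtract 360° → +113.18°.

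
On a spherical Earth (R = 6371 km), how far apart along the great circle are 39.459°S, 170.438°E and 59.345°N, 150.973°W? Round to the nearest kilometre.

Δλ = -150.973 − 170.438 = -321.411°; wrapped into (−180°, 180°]: 38.589°.
Δφ = 59.345 − -39.459 = 98.804°.
a = sin²(Δφ/2) + cos φ₁ · cos φ₂ · sin²(Δλ/2) = 0.619507.
c = 2·atan2(√a, √(1−a)) = 1.81215 rad → d = 6371·c ≈ 11545.19 km.

11545 km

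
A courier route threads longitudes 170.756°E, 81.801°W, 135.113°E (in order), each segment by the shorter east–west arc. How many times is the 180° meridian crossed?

Leg 1: +170.756° → -81.801°, shortest Δλ = 107.443° (east) — crosses 180°.
Leg 2: -81.801° → +135.113°, shortest Δλ = -143.086° (west) — crosses 180°.
Total crossings: 2.

2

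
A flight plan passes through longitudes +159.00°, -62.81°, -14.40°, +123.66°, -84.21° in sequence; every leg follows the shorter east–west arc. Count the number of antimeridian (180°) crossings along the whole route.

Leg 1: +159.00° → -62.81°, shortest Δλ = 138.19° (east) — crosses 180°.
Leg 2: -62.81° → -14.40°, shortest Δλ = 48.41° (east) — does not cross 180°.
Leg 3: -14.40° → +123.66°, shortest Δλ = 138.06° (east) — does not cross 180°.
Leg 4: +123.66° → -84.21°, shortest Δλ = 152.13° (east) — crosses 180°.
Total crossings: 2.

2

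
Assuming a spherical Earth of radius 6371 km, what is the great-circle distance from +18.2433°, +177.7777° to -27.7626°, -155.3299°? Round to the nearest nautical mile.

3174 nmi

Δλ = -155.3299 − 177.7777 = -333.1076°; wrapped into (−180°, 180°]: 26.8924°.
Δφ = -27.7626 − 18.2433 = -46.0059°.
a = sin²(Δφ/2) + cos φ₁ · cos φ₂ · sin²(Δλ/2) = 0.198150.
c = 2·atan2(√a, √(1−a)) = 0.92266 rad → d = 6371·c ≈ 5878.28 km ≈ 3174.02 nmi.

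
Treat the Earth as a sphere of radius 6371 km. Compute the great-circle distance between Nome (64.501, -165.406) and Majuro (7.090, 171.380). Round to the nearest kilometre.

Δλ = 171.380 − -165.406 = 336.786°; wrapped into (−180°, 180°]: -23.214°.
Δφ = 7.090 − 64.501 = -57.411°.
a = sin²(Δφ/2) + cos φ₁ · cos φ₂ · sin²(Δλ/2) = 0.247989.
c = 2·atan2(√a, √(1−a)) = 1.04255 rad → d = 6371·c ≈ 6642.07 km.

6642 km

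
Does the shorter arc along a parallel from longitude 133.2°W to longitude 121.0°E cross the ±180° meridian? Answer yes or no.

Naïve |121.0 − -133.2| = 254.2° > 180°, so the shorter arc goes the other way round — across 180°.
Signed shortest Δλ = ((121.0 − -133.2 + 180) mod 360) − 180 = -105.8°.
Going west by 105.8° from -133.2° passes through 180° before reaching +121.0°.

Yes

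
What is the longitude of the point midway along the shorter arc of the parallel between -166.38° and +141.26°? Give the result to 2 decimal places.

Signed shortest Δλ from -166.38° to +141.26° is -52.36°.
Midpoint longitude = -166.38° + (-52.36°)/2 = -166.38° − 26.18° = -192.56°.
Normalise into (−180°, 180°]: +167.44°.
(The naïve average (-166.38 + +141.26)/2 = -12.56° is on the wrong side of the globe.)

+167.44°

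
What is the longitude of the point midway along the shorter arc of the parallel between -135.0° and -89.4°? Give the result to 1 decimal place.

Signed shortest Δλ from -135.0° to -89.4° is +45.6°.
Midpoint longitude = -135.0° + (+45.6°)/2 = -135.0° + 22.8° = -112.2°.

-112.2°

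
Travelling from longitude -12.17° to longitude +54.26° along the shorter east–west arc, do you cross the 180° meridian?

No

Signed shortest Δλ = ((54.26 − -12.17 + 180) mod 360) − 180 = 66.43°.
Going east by 66.43° from -12.17° reaches +54.26° without touching 180°.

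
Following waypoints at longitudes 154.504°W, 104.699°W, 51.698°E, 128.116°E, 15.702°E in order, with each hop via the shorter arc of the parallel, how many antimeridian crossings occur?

Leg 1: -154.504° → -104.699°, shortest Δλ = 49.805° (east) — does not cross 180°.
Leg 2: -104.699° → +51.698°, shortest Δλ = 156.397° (east) — does not cross 180°.
Leg 3: +51.698° → +128.116°, shortest Δλ = 76.418° (east) — does not cross 180°.
Leg 4: +128.116° → +15.702°, shortest Δλ = -112.414° (west) — does not cross 180°.
Total crossings: 0.

0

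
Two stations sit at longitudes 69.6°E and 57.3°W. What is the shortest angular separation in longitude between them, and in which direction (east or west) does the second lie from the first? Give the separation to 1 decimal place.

126.9° west

Raw difference: -57.3 − 69.6 = -126.9°.
Normalise into (−180°, 180°]: -126.9° stays -126.9°.
Negative ⇒ the second point lies to the west; separation 126.9°.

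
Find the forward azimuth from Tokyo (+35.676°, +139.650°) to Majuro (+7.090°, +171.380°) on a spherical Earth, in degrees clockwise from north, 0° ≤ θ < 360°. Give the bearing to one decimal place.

126.9°

Δλ = 171.380 − 139.650 = 31.730°.
θ = atan2( sin Δλ · cos φ₂ , cos φ₁ · sin φ₂ − sin φ₁ · cos φ₂ · cos Δλ )
  = atan2(0.52190, -0.39198) = 126.909° → normalised to [0°, 360°): 126.909°.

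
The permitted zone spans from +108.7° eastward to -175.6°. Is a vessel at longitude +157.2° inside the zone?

Yes

Band width going east from +108.7° to -175.6°: ((-175.6 − 108.7) mod 360) = 75.7°.
Offset of +157.2° east of the west edge: ((157.2 − 108.7) mod 360) = 48.5°.
48.5° ≤ 75.7° ⇒ inside.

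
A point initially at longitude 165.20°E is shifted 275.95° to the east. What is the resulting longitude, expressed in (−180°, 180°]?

81.15°E

Start at +165.20°; shift +275.95° → +441.15°.
+441.15° lies outside (−180°, 180°]; subtract 360° → +81.15°.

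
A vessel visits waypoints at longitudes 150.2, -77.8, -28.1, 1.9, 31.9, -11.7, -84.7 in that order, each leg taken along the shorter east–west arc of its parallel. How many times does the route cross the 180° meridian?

1

Leg 1: +150.2° → -77.8°, shortest Δλ = 132.0° (east) — crosses 180°.
Leg 2: -77.8° → -28.1°, shortest Δλ = 49.7° (east) — does not cross 180°.
Leg 3: -28.1° → +1.9°, shortest Δλ = 30.0° (east) — does not cross 180°.
Leg 4: +1.9° → +31.9°, shortest Δλ = 30.0° (east) — does not cross 180°.
Leg 5: +31.9° → -11.7°, shortest Δλ = -43.6° (west) — does not cross 180°.
Leg 6: -11.7° → -84.7°, shortest Δλ = -73.0° (west) — does not cross 180°.
Total crossings: 1.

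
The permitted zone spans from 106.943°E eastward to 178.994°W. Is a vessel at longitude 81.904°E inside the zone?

No

Band width going east from +106.943° to -178.994°: ((-178.994 − 106.943) mod 360) = 74.063°.
Offset of +81.904° east of the west edge: ((81.904 − 106.943) mod 360) = 334.961°.
334.961° > 74.063° ⇒ outside.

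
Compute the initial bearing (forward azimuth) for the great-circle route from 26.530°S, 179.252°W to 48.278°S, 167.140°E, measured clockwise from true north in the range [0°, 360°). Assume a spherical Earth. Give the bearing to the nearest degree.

Δλ = 167.140 − -179.252 = 346.392°; wrapped into (−180°, 180°]: -13.608°.
θ = atan2( sin Δλ · cos φ₂ , cos φ₁ · sin φ₂ − sin φ₁ · cos φ₂ · cos Δλ )
  = atan2(-0.15658, -0.37887) = -157.545° → normalised to [0°, 360°): 202.455°.

202°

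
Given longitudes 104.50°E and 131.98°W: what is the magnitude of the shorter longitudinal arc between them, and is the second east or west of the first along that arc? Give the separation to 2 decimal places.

Raw difference: -131.98 − 104.50 = -236.48°.
Normalise into (−180°, 180°]: -236.48° + 360° = 123.52°.
Positive ⇒ the second point lies to the east; separation 123.52°.

123.52° east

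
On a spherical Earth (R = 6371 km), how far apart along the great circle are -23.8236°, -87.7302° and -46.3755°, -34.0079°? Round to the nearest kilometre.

Δλ = -34.0079 − -87.7302 = 53.7223°.
Δφ = -46.3755 − -23.8236 = -22.5519°.
a = sin²(Δφ/2) + cos φ₁ · cos φ₂ · sin²(Δλ/2) = 0.167082.
c = 2·atan2(√a, √(1−a)) = 0.84218 rad → d = 6371·c ≈ 5365.54 km.

5366 km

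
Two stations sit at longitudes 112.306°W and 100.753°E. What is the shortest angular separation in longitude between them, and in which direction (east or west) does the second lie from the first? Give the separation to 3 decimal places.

146.941° west

Raw difference: 100.753 − -112.306 = 213.059°.
Normalise into (−180°, 180°]: 213.059° − 360° = -146.941°.
Negative ⇒ the second point lies to the west; separation 146.941°.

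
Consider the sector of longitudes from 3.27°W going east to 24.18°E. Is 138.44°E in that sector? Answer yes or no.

Band width going east from -3.27° to +24.18°: ((24.18 − -3.27) mod 360) = 27.45°.
Offset of +138.44° east of the west edge: ((138.44 − -3.27) mod 360) = 141.71°.
141.71° > 27.45° ⇒ outside.

No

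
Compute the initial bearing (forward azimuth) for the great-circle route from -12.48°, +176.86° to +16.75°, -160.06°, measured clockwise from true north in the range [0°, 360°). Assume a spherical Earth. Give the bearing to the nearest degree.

Δλ = -160.06 − 176.86 = -336.92°; wrapped into (−180°, 180°]: 23.08°.
θ = atan2( sin Δλ · cos φ₂ , cos φ₁ · sin φ₂ − sin φ₁ · cos φ₂ · cos Δλ )
  = atan2(0.37538, 0.47175) = 38.510° → normalised to [0°, 360°): 38.510°.

39°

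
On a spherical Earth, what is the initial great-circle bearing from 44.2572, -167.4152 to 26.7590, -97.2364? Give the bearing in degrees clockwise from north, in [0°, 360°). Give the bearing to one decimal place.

Δλ = -97.2364 − -167.4152 = 70.1788°.
θ = atan2( sin Δλ · cos φ₂ , cos φ₁ · sin φ₂ − sin φ₁ · cos φ₂ · cos Δλ )
  = atan2(0.84001, 0.11117) = 82.461° → normalised to [0°, 360°): 82.461°.

82.5°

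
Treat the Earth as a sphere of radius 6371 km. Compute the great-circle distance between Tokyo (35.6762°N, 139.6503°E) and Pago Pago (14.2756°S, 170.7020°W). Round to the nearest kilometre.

Δλ = -170.7020 − 139.6503 = -310.3523°; wrapped into (−180°, 180°]: 49.6477°.
Δφ = -14.2756 − 35.6762 = -49.9518°.
a = sin²(Δφ/2) + cos φ₁ · cos φ₂ · sin²(Δλ/2) = 0.317041.
c = 2·atan2(√a, √(1−a)) = 1.19618 rad → d = 6371·c ≈ 7620.85 km.

7621 km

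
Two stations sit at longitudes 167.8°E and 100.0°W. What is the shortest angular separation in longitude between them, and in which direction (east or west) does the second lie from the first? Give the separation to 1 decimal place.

92.2° east

Raw difference: -100.0 − 167.8 = -267.8°.
Normalise into (−180°, 180°]: -267.8° + 360° = 92.2°.
Positive ⇒ the second point lies to the east; separation 92.2°.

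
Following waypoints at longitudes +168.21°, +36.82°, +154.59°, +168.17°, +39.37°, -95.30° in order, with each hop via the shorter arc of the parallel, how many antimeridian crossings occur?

0

Leg 1: +168.21° → +36.82°, shortest Δλ = -131.39° (west) — does not cross 180°.
Leg 2: +36.82° → +154.59°, shortest Δλ = 117.77° (east) — does not cross 180°.
Leg 3: +154.59° → +168.17°, shortest Δλ = 13.58° (east) — does not cross 180°.
Leg 4: +168.17° → +39.37°, shortest Δλ = -128.8° (west) — does not cross 180°.
Leg 5: +39.37° → -95.30°, shortest Δλ = -134.67° (west) — does not cross 180°.
Total crossings: 0.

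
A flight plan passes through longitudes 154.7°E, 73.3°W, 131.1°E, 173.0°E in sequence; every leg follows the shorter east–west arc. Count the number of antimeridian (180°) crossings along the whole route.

Leg 1: +154.7° → -73.3°, shortest Δλ = 132.0° (east) — crosses 180°.
Leg 2: -73.3° → +131.1°, shortest Δλ = -155.6° (west) — crosses 180°.
Leg 3: +131.1° → +173.0°, shortest Δλ = 41.9° (east) — does not cross 180°.
Total crossings: 2.

2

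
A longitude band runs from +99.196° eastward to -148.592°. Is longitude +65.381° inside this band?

No

Band width going east from +99.196° to -148.592°: ((-148.592 − 99.196) mod 360) = 112.212°.
Offset of +65.381° east of the west edge: ((65.381 − 99.196) mod 360) = 326.185°.
326.185° > 112.212° ⇒ outside.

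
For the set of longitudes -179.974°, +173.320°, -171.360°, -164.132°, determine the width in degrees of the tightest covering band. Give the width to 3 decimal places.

Sort the longitudes: -179.974°, -171.360°, -164.132°, +173.320°.
Eastward gaps between consecutive values (wrapping around): 8.614°, 7.228°, 337.452°, 6.706°.
Largest gap = 337.452° ⇒ minimal covering band is its complement: 360° − 337.452° = 22.548°.
Band runs from +173.320° eastward to -164.132°, crossing the antimeridian.

22.548°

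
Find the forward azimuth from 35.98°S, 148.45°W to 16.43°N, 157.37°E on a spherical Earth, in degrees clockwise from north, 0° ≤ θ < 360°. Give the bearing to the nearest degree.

Δλ = 157.37 − -148.45 = 305.82°; wrapped into (−180°, 180°]: -54.18°.
θ = atan2( sin Δλ · cos φ₂ , cos φ₁ · sin φ₂ − sin φ₁ · cos φ₂ · cos Δλ )
  = atan2(-0.77775, 0.55867) = -54.309° → normalised to [0°, 360°): 305.691°.

306°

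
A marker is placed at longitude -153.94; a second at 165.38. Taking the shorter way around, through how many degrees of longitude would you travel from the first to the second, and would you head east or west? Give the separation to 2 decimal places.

Raw difference: 165.38 − -153.94 = 319.32°.
Normalise into (−180°, 180°]: 319.32° − 360° = -40.68°.
Negative ⇒ the second point lies to the west; separation 40.68°.

40.68° west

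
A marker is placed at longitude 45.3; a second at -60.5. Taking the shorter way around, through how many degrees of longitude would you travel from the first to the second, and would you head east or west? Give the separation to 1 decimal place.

Raw difference: -60.5 − 45.3 = -105.8°.
Normalise into (−180°, 180°]: -105.8° stays -105.8°.
Negative ⇒ the second point lies to the west; separation 105.8°.

105.8° west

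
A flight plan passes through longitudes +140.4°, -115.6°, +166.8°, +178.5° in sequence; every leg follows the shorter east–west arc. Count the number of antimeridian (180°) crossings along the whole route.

Leg 1: +140.4° → -115.6°, shortest Δλ = 104.0° (east) — crosses 180°.
Leg 2: -115.6° → +166.8°, shortest Δλ = -77.6° (west) — crosses 180°.
Leg 3: +166.8° → +178.5°, shortest Δλ = 11.7° (east) — does not cross 180°.
Total crossings: 2.

2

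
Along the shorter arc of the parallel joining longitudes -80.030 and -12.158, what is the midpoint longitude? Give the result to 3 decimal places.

-46.094°

Signed shortest Δλ from -80.030° to -12.158° is +67.872°.
Midpoint longitude = -80.030° + (+67.872°)/2 = -80.030° + 33.936° = -46.094°.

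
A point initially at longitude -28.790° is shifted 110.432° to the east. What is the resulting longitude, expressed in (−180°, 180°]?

Start at -28.790°; shift +110.432° → +81.642°.
+81.642° already lies in (−180°, 180°].

+81.642°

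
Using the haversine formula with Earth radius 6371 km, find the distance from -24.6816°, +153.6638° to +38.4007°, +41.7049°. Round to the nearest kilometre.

13534 km

Δλ = 41.7049 − 153.6638 = -111.9589°.
Δφ = 38.4007 − -24.6816 = 63.0823°.
a = sin²(Δφ/2) + cos φ₁ · cos φ₂ · sin²(Δλ/2) = 0.762830.
c = 2·atan2(√a, √(1−a)) = 2.12429 rad → d = 6371·c ≈ 13533.83 km.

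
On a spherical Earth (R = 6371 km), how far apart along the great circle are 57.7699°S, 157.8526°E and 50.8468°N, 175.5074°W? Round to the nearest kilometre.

12320 km

Δλ = -175.5074 − 157.8526 = -333.3600°; wrapped into (−180°, 180°]: 26.6400°.
Δφ = 50.8468 − -57.7699 = 108.6167°.
a = sin²(Δφ/2) + cos φ₁ · cos φ₂ · sin²(Δλ/2) = 0.677492.
c = 2·atan2(√a, √(1−a)) = 1.93369 rad → d = 6371·c ≈ 12319.55 km.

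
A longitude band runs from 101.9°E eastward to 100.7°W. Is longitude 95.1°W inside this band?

No

Band width going east from +101.9° to -100.7°: ((-100.7 − 101.9) mod 360) = 157.4°.
Offset of -95.1° east of the west edge: ((-95.1 − 101.9) mod 360) = 163.0°.
163.0° > 157.4° ⇒ outside.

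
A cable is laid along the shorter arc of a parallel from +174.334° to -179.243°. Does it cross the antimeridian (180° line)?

Naïve |-179.243 − 174.334| = 353.577° > 180°, so the shorter arc goes the other way round — across 180°.
Signed shortest Δλ = ((-179.243 − 174.334 + 180) mod 360) − 180 = 6.423°.
Going east by 6.423° from +174.334° passes through 180° before reaching -179.243°.

Yes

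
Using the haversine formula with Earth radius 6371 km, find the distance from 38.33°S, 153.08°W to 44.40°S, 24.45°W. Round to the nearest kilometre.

9472 km

Δλ = -24.45 − -153.08 = 128.63°.
Δφ = -44.40 − -38.33 = -6.07°.
a = sin²(Δφ/2) + cos φ₁ · cos φ₂ · sin²(Δλ/2) = 0.457985.
c = 2·atan2(√a, √(1−a)) = 1.48667 rad → d = 6371·c ≈ 9471.56 km.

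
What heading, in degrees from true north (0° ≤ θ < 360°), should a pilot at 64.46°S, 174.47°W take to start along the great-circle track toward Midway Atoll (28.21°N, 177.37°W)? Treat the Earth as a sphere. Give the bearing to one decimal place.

Δλ = -177.37 − -174.47 = -2.90°.
θ = atan2( sin Δλ · cos φ₂ , cos φ₁ · sin φ₂ − sin φ₁ · cos φ₂ · cos Δλ )
  = atan2(-0.04458, 0.99790) = -2.558° → normalised to [0°, 360°): 357.442°.

357.4°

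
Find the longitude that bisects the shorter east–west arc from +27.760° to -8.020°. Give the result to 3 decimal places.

+9.870°

Signed shortest Δλ from +27.760° to -8.020° is -35.780°.
Midpoint longitude = +27.760° + (-35.780°)/2 = +27.760° − 17.890° = +9.870°.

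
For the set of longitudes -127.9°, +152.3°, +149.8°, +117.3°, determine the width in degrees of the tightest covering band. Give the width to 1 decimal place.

Sort the longitudes: -127.9°, +117.3°, +149.8°, +152.3°.
Eastward gaps between consecutive values (wrapping around): 245.2°, 32.5°, 2.5°, 79.8°.
Largest gap = 245.2° ⇒ minimal covering band is its complement: 360° − 245.2° = 114.8°.
Band runs from +117.3° eastward to -127.9°, crossing the antimeridian.

114.8°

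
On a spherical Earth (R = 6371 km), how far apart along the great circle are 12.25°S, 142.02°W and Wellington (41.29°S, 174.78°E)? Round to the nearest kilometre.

5285 km

Δλ = 174.78 − -142.02 = 316.80°; wrapped into (−180°, 180°]: -43.20°.
Δφ = -41.29 − -12.25 = -29.04°.
a = sin²(Δφ/2) + cos φ₁ · cos φ₂ · sin²(Δλ/2) = 0.162365.
c = 2·atan2(√a, √(1−a)) = 0.82946 rad → d = 6371·c ≈ 5284.52 km.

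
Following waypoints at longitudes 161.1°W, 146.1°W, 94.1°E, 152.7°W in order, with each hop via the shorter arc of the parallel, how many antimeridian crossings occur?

2

Leg 1: -161.1° → -146.1°, shortest Δλ = 15.0° (east) — does not cross 180°.
Leg 2: -146.1° → +94.1°, shortest Δλ = -119.8° (west) — crosses 180°.
Leg 3: +94.1° → -152.7°, shortest Δλ = 113.2° (east) — crosses 180°.
Total crossings: 2.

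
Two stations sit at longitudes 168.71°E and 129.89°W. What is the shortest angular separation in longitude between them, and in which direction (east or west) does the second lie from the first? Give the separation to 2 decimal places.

Raw difference: -129.89 − 168.71 = -298.6°.
Normalise into (−180°, 180°]: -298.6° + 360° = 61.4°.
Positive ⇒ the second point lies to the east; separation 61.40°.

61.40° east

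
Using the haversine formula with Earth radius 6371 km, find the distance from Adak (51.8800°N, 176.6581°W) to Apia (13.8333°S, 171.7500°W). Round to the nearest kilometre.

7322 km

Δλ = -171.7500 − -176.6581 = 4.9081°.
Δφ = -13.8333 − 51.8800 = -65.7133°.
a = sin²(Δφ/2) + cos φ₁ · cos φ₂ · sin²(Δλ/2) = 0.295448.
c = 2·atan2(√a, √(1−a)) = 1.14932 rad → d = 6371·c ≈ 7322.34 km.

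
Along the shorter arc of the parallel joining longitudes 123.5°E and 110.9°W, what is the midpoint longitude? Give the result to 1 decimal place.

173.7°W

Signed shortest Δλ from +123.5° to -110.9° is +125.6°.
Midpoint longitude = +123.5° + (+125.6°)/2 = +123.5° + 62.8° = +186.3°.
Normalise into (−180°, 180°]: -173.7°.
(The naïve average (+123.5 + -110.9)/2 = 6.3° is on the wrong side of the globe.)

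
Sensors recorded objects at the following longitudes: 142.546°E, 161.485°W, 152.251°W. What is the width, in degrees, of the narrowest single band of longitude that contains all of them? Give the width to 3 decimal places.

Sort the longitudes: -161.485°, -152.251°, +142.546°.
Eastward gaps between consecutive values (wrapping around): 9.234°, 294.797°, 55.969°.
Largest gap = 294.797° ⇒ minimal covering band is its complement: 360° − 294.797° = 65.203°.
Band runs from +142.546° eastward to -152.251°, crossing the antimeridian.

65.203°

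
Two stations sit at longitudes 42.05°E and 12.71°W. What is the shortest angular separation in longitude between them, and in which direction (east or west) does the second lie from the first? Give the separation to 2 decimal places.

54.76° west

Raw difference: -12.71 − 42.05 = -54.76°.
Normalise into (−180°, 180°]: -54.76° stays -54.76°.
Negative ⇒ the second point lies to the west; separation 54.76°.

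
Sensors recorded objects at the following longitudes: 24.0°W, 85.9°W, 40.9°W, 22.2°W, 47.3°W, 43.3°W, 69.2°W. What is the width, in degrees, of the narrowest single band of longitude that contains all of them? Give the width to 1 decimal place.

63.7°

Sort the longitudes: -85.9°, -69.2°, -47.3°, -43.3°, -40.9°, -24.0°, -22.2°.
Eastward gaps between consecutive values (wrapping around): 16.7°, 21.9°, 4.0°, 2.4°, 16.9°, 1.8°, 296.3°.
Largest gap = 296.3° ⇒ minimal covering band is its complement: 360° − 296.3° = 63.7°.
Band runs from -85.9° eastward to -22.2°.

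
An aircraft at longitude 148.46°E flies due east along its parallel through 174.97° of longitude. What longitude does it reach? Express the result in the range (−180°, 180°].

Start at +148.46°; shift +174.97° → +323.43°.
+323.43° lies outside (−180°, 180°]; subtract 360° → -36.57°.

36.57°W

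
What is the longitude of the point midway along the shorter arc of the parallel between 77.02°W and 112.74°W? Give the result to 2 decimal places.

Signed shortest Δλ from -77.02° to -112.74° is -35.72°.
Midpoint longitude = -77.02° + (-35.72°)/2 = -77.02° − 17.86° = -94.88°.

94.88°W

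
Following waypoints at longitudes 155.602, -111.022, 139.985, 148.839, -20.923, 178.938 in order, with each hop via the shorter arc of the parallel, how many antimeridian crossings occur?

3

Leg 1: +155.602° → -111.022°, shortest Δλ = 93.376° (east) — crosses 180°.
Leg 2: -111.022° → +139.985°, shortest Δλ = -108.993° (west) — crosses 180°.
Leg 3: +139.985° → +148.839°, shortest Δλ = 8.854° (east) — does not cross 180°.
Leg 4: +148.839° → -20.923°, shortest Δλ = -169.762° (west) — does not cross 180°.
Leg 5: -20.923° → +178.938°, shortest Δλ = -160.139° (west) — crosses 180°.
Total crossings: 3.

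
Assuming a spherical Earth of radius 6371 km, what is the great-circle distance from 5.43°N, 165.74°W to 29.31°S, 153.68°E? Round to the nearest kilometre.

Δλ = 153.68 − -165.74 = 319.42°; wrapped into (−180°, 180°]: -40.58°.
Δφ = -29.31 − 5.43 = -34.74°.
a = sin²(Δφ/2) + cos φ₁ · cos φ₂ · sin²(Δλ/2) = 0.193513.
c = 2·atan2(√a, √(1−a)) = 0.91098 rad → d = 6371·c ≈ 5803.84 km.

5804 km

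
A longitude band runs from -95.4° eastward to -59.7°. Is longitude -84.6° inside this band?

Yes

Band width going east from -95.4° to -59.7°: ((-59.7 − -95.4) mod 360) = 35.7°.
Offset of -84.6° east of the west edge: ((-84.6 − -95.4) mod 360) = 10.8°.
10.8° ≤ 35.7° ⇒ inside.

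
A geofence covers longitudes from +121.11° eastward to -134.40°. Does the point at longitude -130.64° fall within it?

Band width going east from +121.11° to -134.40°: ((-134.40 − 121.11) mod 360) = 104.49°.
Offset of -130.64° east of the west edge: ((-130.64 − 121.11) mod 360) = 108.25°.
108.25° > 104.49° ⇒ outside.

No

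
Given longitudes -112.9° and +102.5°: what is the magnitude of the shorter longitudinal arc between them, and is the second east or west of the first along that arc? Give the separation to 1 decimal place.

Raw difference: 102.5 − -112.9 = 215.4°.
Normalise into (−180°, 180°]: 215.4° − 360° = -144.6°.
Negative ⇒ the second point lies to the west; separation 144.6°.

144.6° west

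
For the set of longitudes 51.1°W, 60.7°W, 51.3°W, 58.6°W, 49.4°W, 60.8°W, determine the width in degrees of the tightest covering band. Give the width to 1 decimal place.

11.4°

Sort the longitudes: -60.8°, -60.7°, -58.6°, -51.3°, -51.1°, -49.4°.
Eastward gaps between consecutive values (wrapping around): 0.1°, 2.1°, 7.3°, 0.2°, 1.7°, 348.6°.
Largest gap = 348.6° ⇒ minimal covering band is its complement: 360° − 348.6° = 11.4°.
Band runs from -60.8° eastward to -49.4°.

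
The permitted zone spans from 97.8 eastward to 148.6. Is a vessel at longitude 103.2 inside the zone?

Band width going east from +97.8° to +148.6°: ((148.6 − 97.8) mod 360) = 50.8°.
Offset of +103.2° east of the west edge: ((103.2 − 97.8) mod 360) = 5.4°.
5.4° ≤ 50.8° ⇒ inside.

Yes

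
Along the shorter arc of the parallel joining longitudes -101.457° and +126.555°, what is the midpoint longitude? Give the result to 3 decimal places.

-167.451°

Signed shortest Δλ from -101.457° to +126.555° is -131.988°.
Midpoint longitude = -101.457° + (-131.988°)/2 = -101.457° − 65.994° = -167.451°.
(The naïve average (-101.457 + +126.555)/2 = 12.549° is on the wrong side of the globe.)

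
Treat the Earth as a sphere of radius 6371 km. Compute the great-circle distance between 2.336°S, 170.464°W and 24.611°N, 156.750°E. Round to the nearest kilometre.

4636 km

Δλ = 156.750 − -170.464 = 327.214°; wrapped into (−180°, 180°]: -32.786°.
Δφ = 24.611 − -2.336 = 26.947°.
a = sin²(Δφ/2) + cos φ₁ · cos φ₂ · sin²(Δλ/2) = 0.126642.
c = 2·atan2(√a, √(1−a)) = 0.72768 rad → d = 6371·c ≈ 4636.07 km.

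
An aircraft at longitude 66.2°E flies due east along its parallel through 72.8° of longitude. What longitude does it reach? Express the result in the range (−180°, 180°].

139.0°E

Start at +66.2°; shift +72.8° → +139.0°.
+139.0° already lies in (−180°, 180°].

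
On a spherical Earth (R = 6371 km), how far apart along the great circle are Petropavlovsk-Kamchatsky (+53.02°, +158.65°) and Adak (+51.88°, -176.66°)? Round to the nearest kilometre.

1670 km

Δλ = -176.66 − 158.65 = -335.31°; wrapped into (−180°, 180°]: 24.69°.
Δφ = 51.88 − 53.02 = -1.14°.
a = sin²(Δφ/2) + cos φ₁ · cos φ₂ · sin²(Δλ/2) = 0.017072.
c = 2·atan2(√a, √(1−a)) = 0.26207 rad → d = 6371·c ≈ 1669.66 km.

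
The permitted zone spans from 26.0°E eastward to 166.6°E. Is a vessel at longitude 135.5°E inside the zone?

Yes

Band width going east from +26.0° to +166.6°: ((166.6 − 26.0) mod 360) = 140.6°.
Offset of +135.5° east of the west edge: ((135.5 − 26.0) mod 360) = 109.5°.
109.5° ≤ 140.6° ⇒ inside.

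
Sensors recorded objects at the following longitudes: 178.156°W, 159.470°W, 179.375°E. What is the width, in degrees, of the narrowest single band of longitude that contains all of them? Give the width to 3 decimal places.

21.155°

Sort the longitudes: -178.156°, -159.470°, +179.375°.
Eastward gaps between consecutive values (wrapping around): 18.686°, 338.845°, 2.469°.
Largest gap = 338.845° ⇒ minimal covering band is its complement: 360° − 338.845° = 21.155°.
Band runs from +179.375° eastward to -159.470°, crossing the antimeridian.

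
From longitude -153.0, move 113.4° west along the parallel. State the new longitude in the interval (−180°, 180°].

Start at -153.0°; shift −113.4° → -266.4°.
-266.4° lies outside (−180°, 180°]; add 360° → +93.6°.

+93.6°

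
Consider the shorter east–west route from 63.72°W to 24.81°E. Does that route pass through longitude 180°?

No

Signed shortest Δλ = ((24.81 − -63.72 + 180) mod 360) − 180 = 88.53°.
Going east by 88.53° from -63.72° reaches +24.81° without touching 180°.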